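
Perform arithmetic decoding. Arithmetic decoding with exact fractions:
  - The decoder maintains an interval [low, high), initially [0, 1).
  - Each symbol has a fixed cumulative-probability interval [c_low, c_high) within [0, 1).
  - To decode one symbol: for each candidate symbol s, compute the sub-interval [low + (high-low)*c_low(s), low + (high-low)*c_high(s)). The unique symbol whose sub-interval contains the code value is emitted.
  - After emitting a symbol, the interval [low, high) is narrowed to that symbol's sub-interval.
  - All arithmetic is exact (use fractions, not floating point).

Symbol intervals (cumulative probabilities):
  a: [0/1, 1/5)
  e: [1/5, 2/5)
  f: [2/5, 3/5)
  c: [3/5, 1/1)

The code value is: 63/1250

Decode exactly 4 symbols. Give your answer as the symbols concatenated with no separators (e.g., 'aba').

Step 1: interval [0/1, 1/1), width = 1/1 - 0/1 = 1/1
  'a': [0/1 + 1/1*0/1, 0/1 + 1/1*1/5) = [0/1, 1/5) <- contains code 63/1250
  'e': [0/1 + 1/1*1/5, 0/1 + 1/1*2/5) = [1/5, 2/5)
  'f': [0/1 + 1/1*2/5, 0/1 + 1/1*3/5) = [2/5, 3/5)
  'c': [0/1 + 1/1*3/5, 0/1 + 1/1*1/1) = [3/5, 1/1)
  emit 'a', narrow to [0/1, 1/5)
Step 2: interval [0/1, 1/5), width = 1/5 - 0/1 = 1/5
  'a': [0/1 + 1/5*0/1, 0/1 + 1/5*1/5) = [0/1, 1/25)
  'e': [0/1 + 1/5*1/5, 0/1 + 1/5*2/5) = [1/25, 2/25) <- contains code 63/1250
  'f': [0/1 + 1/5*2/5, 0/1 + 1/5*3/5) = [2/25, 3/25)
  'c': [0/1 + 1/5*3/5, 0/1 + 1/5*1/1) = [3/25, 1/5)
  emit 'e', narrow to [1/25, 2/25)
Step 3: interval [1/25, 2/25), width = 2/25 - 1/25 = 1/25
  'a': [1/25 + 1/25*0/1, 1/25 + 1/25*1/5) = [1/25, 6/125)
  'e': [1/25 + 1/25*1/5, 1/25 + 1/25*2/5) = [6/125, 7/125) <- contains code 63/1250
  'f': [1/25 + 1/25*2/5, 1/25 + 1/25*3/5) = [7/125, 8/125)
  'c': [1/25 + 1/25*3/5, 1/25 + 1/25*1/1) = [8/125, 2/25)
  emit 'e', narrow to [6/125, 7/125)
Step 4: interval [6/125, 7/125), width = 7/125 - 6/125 = 1/125
  'a': [6/125 + 1/125*0/1, 6/125 + 1/125*1/5) = [6/125, 31/625)
  'e': [6/125 + 1/125*1/5, 6/125 + 1/125*2/5) = [31/625, 32/625) <- contains code 63/1250
  'f': [6/125 + 1/125*2/5, 6/125 + 1/125*3/5) = [32/625, 33/625)
  'c': [6/125 + 1/125*3/5, 6/125 + 1/125*1/1) = [33/625, 7/125)
  emit 'e', narrow to [31/625, 32/625)

Answer: aeee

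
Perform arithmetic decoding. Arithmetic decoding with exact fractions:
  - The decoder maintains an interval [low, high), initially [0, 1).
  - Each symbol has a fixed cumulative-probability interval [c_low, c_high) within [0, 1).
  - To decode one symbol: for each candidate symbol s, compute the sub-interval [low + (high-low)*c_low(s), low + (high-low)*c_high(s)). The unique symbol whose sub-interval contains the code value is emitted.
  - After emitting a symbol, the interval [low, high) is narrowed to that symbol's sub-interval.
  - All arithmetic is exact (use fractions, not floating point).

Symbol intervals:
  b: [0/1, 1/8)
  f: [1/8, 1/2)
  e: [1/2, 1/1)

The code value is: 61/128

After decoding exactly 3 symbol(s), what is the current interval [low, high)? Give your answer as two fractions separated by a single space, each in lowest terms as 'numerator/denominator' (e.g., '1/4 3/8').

Step 1: interval [0/1, 1/1), width = 1/1 - 0/1 = 1/1
  'b': [0/1 + 1/1*0/1, 0/1 + 1/1*1/8) = [0/1, 1/8)
  'f': [0/1 + 1/1*1/8, 0/1 + 1/1*1/2) = [1/8, 1/2) <- contains code 61/128
  'e': [0/1 + 1/1*1/2, 0/1 + 1/1*1/1) = [1/2, 1/1)
  emit 'f', narrow to [1/8, 1/2)
Step 2: interval [1/8, 1/2), width = 1/2 - 1/8 = 3/8
  'b': [1/8 + 3/8*0/1, 1/8 + 3/8*1/8) = [1/8, 11/64)
  'f': [1/8 + 3/8*1/8, 1/8 + 3/8*1/2) = [11/64, 5/16)
  'e': [1/8 + 3/8*1/2, 1/8 + 3/8*1/1) = [5/16, 1/2) <- contains code 61/128
  emit 'e', narrow to [5/16, 1/2)
Step 3: interval [5/16, 1/2), width = 1/2 - 5/16 = 3/16
  'b': [5/16 + 3/16*0/1, 5/16 + 3/16*1/8) = [5/16, 43/128)
  'f': [5/16 + 3/16*1/8, 5/16 + 3/16*1/2) = [43/128, 13/32)
  'e': [5/16 + 3/16*1/2, 5/16 + 3/16*1/1) = [13/32, 1/2) <- contains code 61/128
  emit 'e', narrow to [13/32, 1/2)

Answer: 13/32 1/2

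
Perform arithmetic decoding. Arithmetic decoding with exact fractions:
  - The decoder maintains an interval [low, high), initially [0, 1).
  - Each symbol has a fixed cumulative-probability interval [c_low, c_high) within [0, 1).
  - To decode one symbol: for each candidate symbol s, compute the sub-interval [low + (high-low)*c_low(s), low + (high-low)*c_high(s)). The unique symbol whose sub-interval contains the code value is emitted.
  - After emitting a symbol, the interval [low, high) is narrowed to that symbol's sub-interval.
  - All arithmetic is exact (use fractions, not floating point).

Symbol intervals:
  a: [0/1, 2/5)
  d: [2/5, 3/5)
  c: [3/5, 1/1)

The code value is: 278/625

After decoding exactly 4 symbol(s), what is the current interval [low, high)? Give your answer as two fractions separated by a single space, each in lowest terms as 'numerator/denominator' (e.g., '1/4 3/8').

Step 1: interval [0/1, 1/1), width = 1/1 - 0/1 = 1/1
  'a': [0/1 + 1/1*0/1, 0/1 + 1/1*2/5) = [0/1, 2/5)
  'd': [0/1 + 1/1*2/5, 0/1 + 1/1*3/5) = [2/5, 3/5) <- contains code 278/625
  'c': [0/1 + 1/1*3/5, 0/1 + 1/1*1/1) = [3/5, 1/1)
  emit 'd', narrow to [2/5, 3/5)
Step 2: interval [2/5, 3/5), width = 3/5 - 2/5 = 1/5
  'a': [2/5 + 1/5*0/1, 2/5 + 1/5*2/5) = [2/5, 12/25) <- contains code 278/625
  'd': [2/5 + 1/5*2/5, 2/5 + 1/5*3/5) = [12/25, 13/25)
  'c': [2/5 + 1/5*3/5, 2/5 + 1/5*1/1) = [13/25, 3/5)
  emit 'a', narrow to [2/5, 12/25)
Step 3: interval [2/5, 12/25), width = 12/25 - 2/5 = 2/25
  'a': [2/5 + 2/25*0/1, 2/5 + 2/25*2/5) = [2/5, 54/125)
  'd': [2/5 + 2/25*2/5, 2/5 + 2/25*3/5) = [54/125, 56/125) <- contains code 278/625
  'c': [2/5 + 2/25*3/5, 2/5 + 2/25*1/1) = [56/125, 12/25)
  emit 'd', narrow to [54/125, 56/125)
Step 4: interval [54/125, 56/125), width = 56/125 - 54/125 = 2/125
  'a': [54/125 + 2/125*0/1, 54/125 + 2/125*2/5) = [54/125, 274/625)
  'd': [54/125 + 2/125*2/5, 54/125 + 2/125*3/5) = [274/625, 276/625)
  'c': [54/125 + 2/125*3/5, 54/125 + 2/125*1/1) = [276/625, 56/125) <- contains code 278/625
  emit 'c', narrow to [276/625, 56/125)

Answer: 276/625 56/125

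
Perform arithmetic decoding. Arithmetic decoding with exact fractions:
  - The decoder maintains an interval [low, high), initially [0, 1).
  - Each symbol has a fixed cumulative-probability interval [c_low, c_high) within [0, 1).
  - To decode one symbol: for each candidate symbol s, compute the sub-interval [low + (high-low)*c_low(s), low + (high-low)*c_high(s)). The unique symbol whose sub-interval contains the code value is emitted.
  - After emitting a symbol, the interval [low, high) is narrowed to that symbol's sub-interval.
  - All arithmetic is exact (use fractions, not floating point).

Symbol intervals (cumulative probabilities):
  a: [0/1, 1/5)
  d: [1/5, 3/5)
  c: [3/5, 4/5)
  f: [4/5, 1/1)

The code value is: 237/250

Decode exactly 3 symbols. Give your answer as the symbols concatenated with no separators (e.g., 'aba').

Step 1: interval [0/1, 1/1), width = 1/1 - 0/1 = 1/1
  'a': [0/1 + 1/1*0/1, 0/1 + 1/1*1/5) = [0/1, 1/5)
  'd': [0/1 + 1/1*1/5, 0/1 + 1/1*3/5) = [1/5, 3/5)
  'c': [0/1 + 1/1*3/5, 0/1 + 1/1*4/5) = [3/5, 4/5)
  'f': [0/1 + 1/1*4/5, 0/1 + 1/1*1/1) = [4/5, 1/1) <- contains code 237/250
  emit 'f', narrow to [4/5, 1/1)
Step 2: interval [4/5, 1/1), width = 1/1 - 4/5 = 1/5
  'a': [4/5 + 1/5*0/1, 4/5 + 1/5*1/5) = [4/5, 21/25)
  'd': [4/5 + 1/5*1/5, 4/5 + 1/5*3/5) = [21/25, 23/25)
  'c': [4/5 + 1/5*3/5, 4/5 + 1/5*4/5) = [23/25, 24/25) <- contains code 237/250
  'f': [4/5 + 1/5*4/5, 4/5 + 1/5*1/1) = [24/25, 1/1)
  emit 'c', narrow to [23/25, 24/25)
Step 3: interval [23/25, 24/25), width = 24/25 - 23/25 = 1/25
  'a': [23/25 + 1/25*0/1, 23/25 + 1/25*1/5) = [23/25, 116/125)
  'd': [23/25 + 1/25*1/5, 23/25 + 1/25*3/5) = [116/125, 118/125)
  'c': [23/25 + 1/25*3/5, 23/25 + 1/25*4/5) = [118/125, 119/125) <- contains code 237/250
  'f': [23/25 + 1/25*4/5, 23/25 + 1/25*1/1) = [119/125, 24/25)
  emit 'c', narrow to [118/125, 119/125)

Answer: fcc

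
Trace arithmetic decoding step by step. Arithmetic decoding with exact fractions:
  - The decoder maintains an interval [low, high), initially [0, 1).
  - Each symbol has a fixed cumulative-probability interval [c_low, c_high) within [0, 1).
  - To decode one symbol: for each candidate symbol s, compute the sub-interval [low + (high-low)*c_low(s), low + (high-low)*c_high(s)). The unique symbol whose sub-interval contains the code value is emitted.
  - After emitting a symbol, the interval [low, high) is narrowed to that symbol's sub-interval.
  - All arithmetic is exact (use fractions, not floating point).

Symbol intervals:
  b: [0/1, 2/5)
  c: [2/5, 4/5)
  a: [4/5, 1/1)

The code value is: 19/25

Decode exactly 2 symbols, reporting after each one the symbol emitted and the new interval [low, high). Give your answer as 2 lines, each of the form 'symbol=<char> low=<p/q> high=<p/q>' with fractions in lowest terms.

Answer: symbol=c low=2/5 high=4/5
symbol=a low=18/25 high=4/5

Derivation:
Step 1: interval [0/1, 1/1), width = 1/1 - 0/1 = 1/1
  'b': [0/1 + 1/1*0/1, 0/1 + 1/1*2/5) = [0/1, 2/5)
  'c': [0/1 + 1/1*2/5, 0/1 + 1/1*4/5) = [2/5, 4/5) <- contains code 19/25
  'a': [0/1 + 1/1*4/5, 0/1 + 1/1*1/1) = [4/5, 1/1)
  emit 'c', narrow to [2/5, 4/5)
Step 2: interval [2/5, 4/5), width = 4/5 - 2/5 = 2/5
  'b': [2/5 + 2/5*0/1, 2/5 + 2/5*2/5) = [2/5, 14/25)
  'c': [2/5 + 2/5*2/5, 2/5 + 2/5*4/5) = [14/25, 18/25)
  'a': [2/5 + 2/5*4/5, 2/5 + 2/5*1/1) = [18/25, 4/5) <- contains code 19/25
  emit 'a', narrow to [18/25, 4/5)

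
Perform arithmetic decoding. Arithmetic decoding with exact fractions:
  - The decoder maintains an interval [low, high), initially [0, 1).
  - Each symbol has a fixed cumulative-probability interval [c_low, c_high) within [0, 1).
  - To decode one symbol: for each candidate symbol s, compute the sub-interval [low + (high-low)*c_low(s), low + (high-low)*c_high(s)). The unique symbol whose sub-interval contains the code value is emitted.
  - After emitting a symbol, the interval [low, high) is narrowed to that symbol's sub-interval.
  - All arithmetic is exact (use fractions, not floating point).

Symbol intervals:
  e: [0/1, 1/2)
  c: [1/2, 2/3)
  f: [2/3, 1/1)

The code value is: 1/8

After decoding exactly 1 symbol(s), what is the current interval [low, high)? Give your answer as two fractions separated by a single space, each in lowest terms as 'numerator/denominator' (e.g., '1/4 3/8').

Answer: 0/1 1/2

Derivation:
Step 1: interval [0/1, 1/1), width = 1/1 - 0/1 = 1/1
  'e': [0/1 + 1/1*0/1, 0/1 + 1/1*1/2) = [0/1, 1/2) <- contains code 1/8
  'c': [0/1 + 1/1*1/2, 0/1 + 1/1*2/3) = [1/2, 2/3)
  'f': [0/1 + 1/1*2/3, 0/1 + 1/1*1/1) = [2/3, 1/1)
  emit 'e', narrow to [0/1, 1/2)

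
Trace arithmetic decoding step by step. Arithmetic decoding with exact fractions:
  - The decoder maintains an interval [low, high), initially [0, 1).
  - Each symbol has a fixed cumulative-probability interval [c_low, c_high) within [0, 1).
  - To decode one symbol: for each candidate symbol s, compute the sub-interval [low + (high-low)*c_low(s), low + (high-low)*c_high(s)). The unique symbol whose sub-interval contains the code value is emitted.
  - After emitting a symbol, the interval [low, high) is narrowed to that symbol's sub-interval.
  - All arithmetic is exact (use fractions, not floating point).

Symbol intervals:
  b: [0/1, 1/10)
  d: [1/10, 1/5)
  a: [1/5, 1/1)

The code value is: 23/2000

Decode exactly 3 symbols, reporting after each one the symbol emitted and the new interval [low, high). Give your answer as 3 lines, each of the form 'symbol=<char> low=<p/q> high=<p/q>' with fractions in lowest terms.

Answer: symbol=b low=0/1 high=1/10
symbol=d low=1/100 high=1/50
symbol=d low=11/1000 high=3/250

Derivation:
Step 1: interval [0/1, 1/1), width = 1/1 - 0/1 = 1/1
  'b': [0/1 + 1/1*0/1, 0/1 + 1/1*1/10) = [0/1, 1/10) <- contains code 23/2000
  'd': [0/1 + 1/1*1/10, 0/1 + 1/1*1/5) = [1/10, 1/5)
  'a': [0/1 + 1/1*1/5, 0/1 + 1/1*1/1) = [1/5, 1/1)
  emit 'b', narrow to [0/1, 1/10)
Step 2: interval [0/1, 1/10), width = 1/10 - 0/1 = 1/10
  'b': [0/1 + 1/10*0/1, 0/1 + 1/10*1/10) = [0/1, 1/100)
  'd': [0/1 + 1/10*1/10, 0/1 + 1/10*1/5) = [1/100, 1/50) <- contains code 23/2000
  'a': [0/1 + 1/10*1/5, 0/1 + 1/10*1/1) = [1/50, 1/10)
  emit 'd', narrow to [1/100, 1/50)
Step 3: interval [1/100, 1/50), width = 1/50 - 1/100 = 1/100
  'b': [1/100 + 1/100*0/1, 1/100 + 1/100*1/10) = [1/100, 11/1000)
  'd': [1/100 + 1/100*1/10, 1/100 + 1/100*1/5) = [11/1000, 3/250) <- contains code 23/2000
  'a': [1/100 + 1/100*1/5, 1/100 + 1/100*1/1) = [3/250, 1/50)
  emit 'd', narrow to [11/1000, 3/250)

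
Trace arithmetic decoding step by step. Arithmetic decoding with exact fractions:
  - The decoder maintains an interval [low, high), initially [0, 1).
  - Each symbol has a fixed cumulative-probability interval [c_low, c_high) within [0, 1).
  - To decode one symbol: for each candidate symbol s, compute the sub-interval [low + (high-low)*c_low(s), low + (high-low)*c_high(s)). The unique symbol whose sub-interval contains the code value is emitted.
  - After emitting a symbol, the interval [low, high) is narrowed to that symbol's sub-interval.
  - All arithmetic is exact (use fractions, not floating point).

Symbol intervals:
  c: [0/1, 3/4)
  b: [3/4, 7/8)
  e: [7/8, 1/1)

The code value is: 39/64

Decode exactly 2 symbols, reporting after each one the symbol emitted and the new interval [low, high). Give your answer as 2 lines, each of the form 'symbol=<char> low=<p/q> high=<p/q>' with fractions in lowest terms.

Step 1: interval [0/1, 1/1), width = 1/1 - 0/1 = 1/1
  'c': [0/1 + 1/1*0/1, 0/1 + 1/1*3/4) = [0/1, 3/4) <- contains code 39/64
  'b': [0/1 + 1/1*3/4, 0/1 + 1/1*7/8) = [3/4, 7/8)
  'e': [0/1 + 1/1*7/8, 0/1 + 1/1*1/1) = [7/8, 1/1)
  emit 'c', narrow to [0/1, 3/4)
Step 2: interval [0/1, 3/4), width = 3/4 - 0/1 = 3/4
  'c': [0/1 + 3/4*0/1, 0/1 + 3/4*3/4) = [0/1, 9/16)
  'b': [0/1 + 3/4*3/4, 0/1 + 3/4*7/8) = [9/16, 21/32) <- contains code 39/64
  'e': [0/1 + 3/4*7/8, 0/1 + 3/4*1/1) = [21/32, 3/4)
  emit 'b', narrow to [9/16, 21/32)

Answer: symbol=c low=0/1 high=3/4
symbol=b low=9/16 high=21/32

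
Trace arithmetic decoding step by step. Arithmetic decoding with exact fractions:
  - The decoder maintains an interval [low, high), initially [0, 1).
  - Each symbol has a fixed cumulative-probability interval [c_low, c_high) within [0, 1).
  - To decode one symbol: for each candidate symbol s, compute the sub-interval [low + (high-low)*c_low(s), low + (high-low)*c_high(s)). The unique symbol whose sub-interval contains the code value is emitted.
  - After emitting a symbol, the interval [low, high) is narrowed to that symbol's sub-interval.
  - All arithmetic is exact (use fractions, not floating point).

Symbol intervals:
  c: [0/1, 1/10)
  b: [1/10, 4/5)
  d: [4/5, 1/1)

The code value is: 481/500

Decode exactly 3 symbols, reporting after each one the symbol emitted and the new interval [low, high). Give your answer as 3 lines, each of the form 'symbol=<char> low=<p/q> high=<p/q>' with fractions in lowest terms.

Answer: symbol=d low=4/5 high=1/1
symbol=d low=24/25 high=1/1
symbol=c low=24/25 high=241/250

Derivation:
Step 1: interval [0/1, 1/1), width = 1/1 - 0/1 = 1/1
  'c': [0/1 + 1/1*0/1, 0/1 + 1/1*1/10) = [0/1, 1/10)
  'b': [0/1 + 1/1*1/10, 0/1 + 1/1*4/5) = [1/10, 4/5)
  'd': [0/1 + 1/1*4/5, 0/1 + 1/1*1/1) = [4/5, 1/1) <- contains code 481/500
  emit 'd', narrow to [4/5, 1/1)
Step 2: interval [4/5, 1/1), width = 1/1 - 4/5 = 1/5
  'c': [4/5 + 1/5*0/1, 4/5 + 1/5*1/10) = [4/5, 41/50)
  'b': [4/5 + 1/5*1/10, 4/5 + 1/5*4/5) = [41/50, 24/25)
  'd': [4/5 + 1/5*4/5, 4/5 + 1/5*1/1) = [24/25, 1/1) <- contains code 481/500
  emit 'd', narrow to [24/25, 1/1)
Step 3: interval [24/25, 1/1), width = 1/1 - 24/25 = 1/25
  'c': [24/25 + 1/25*0/1, 24/25 + 1/25*1/10) = [24/25, 241/250) <- contains code 481/500
  'b': [24/25 + 1/25*1/10, 24/25 + 1/25*4/5) = [241/250, 124/125)
  'd': [24/25 + 1/25*4/5, 24/25 + 1/25*1/1) = [124/125, 1/1)
  emit 'c', narrow to [24/25, 241/250)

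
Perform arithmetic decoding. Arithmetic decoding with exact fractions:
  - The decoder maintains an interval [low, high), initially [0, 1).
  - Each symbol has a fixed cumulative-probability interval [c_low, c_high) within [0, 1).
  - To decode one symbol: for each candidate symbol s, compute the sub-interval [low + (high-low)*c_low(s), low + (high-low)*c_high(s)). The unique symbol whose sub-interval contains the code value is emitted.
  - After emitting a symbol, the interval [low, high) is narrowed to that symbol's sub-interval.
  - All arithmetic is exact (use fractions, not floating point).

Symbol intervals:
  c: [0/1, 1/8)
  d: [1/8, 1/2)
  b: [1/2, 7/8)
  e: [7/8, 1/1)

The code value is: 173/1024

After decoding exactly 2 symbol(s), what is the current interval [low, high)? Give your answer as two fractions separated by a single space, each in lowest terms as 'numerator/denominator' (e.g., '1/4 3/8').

Answer: 1/8 11/64

Derivation:
Step 1: interval [0/1, 1/1), width = 1/1 - 0/1 = 1/1
  'c': [0/1 + 1/1*0/1, 0/1 + 1/1*1/8) = [0/1, 1/8)
  'd': [0/1 + 1/1*1/8, 0/1 + 1/1*1/2) = [1/8, 1/2) <- contains code 173/1024
  'b': [0/1 + 1/1*1/2, 0/1 + 1/1*7/8) = [1/2, 7/8)
  'e': [0/1 + 1/1*7/8, 0/1 + 1/1*1/1) = [7/8, 1/1)
  emit 'd', narrow to [1/8, 1/2)
Step 2: interval [1/8, 1/2), width = 1/2 - 1/8 = 3/8
  'c': [1/8 + 3/8*0/1, 1/8 + 3/8*1/8) = [1/8, 11/64) <- contains code 173/1024
  'd': [1/8 + 3/8*1/8, 1/8 + 3/8*1/2) = [11/64, 5/16)
  'b': [1/8 + 3/8*1/2, 1/8 + 3/8*7/8) = [5/16, 29/64)
  'e': [1/8 + 3/8*7/8, 1/8 + 3/8*1/1) = [29/64, 1/2)
  emit 'c', narrow to [1/8, 11/64)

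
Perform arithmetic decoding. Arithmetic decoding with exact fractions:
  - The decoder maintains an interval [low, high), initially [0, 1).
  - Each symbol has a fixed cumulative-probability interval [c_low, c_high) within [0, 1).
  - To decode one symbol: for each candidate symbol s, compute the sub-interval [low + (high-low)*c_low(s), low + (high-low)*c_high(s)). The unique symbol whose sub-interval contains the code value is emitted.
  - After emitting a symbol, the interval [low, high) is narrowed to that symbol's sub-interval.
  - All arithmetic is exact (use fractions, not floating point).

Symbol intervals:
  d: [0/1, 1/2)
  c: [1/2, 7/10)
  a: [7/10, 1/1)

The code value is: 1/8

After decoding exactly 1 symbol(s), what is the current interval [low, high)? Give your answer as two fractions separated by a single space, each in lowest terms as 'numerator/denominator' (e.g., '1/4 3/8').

Answer: 0/1 1/2

Derivation:
Step 1: interval [0/1, 1/1), width = 1/1 - 0/1 = 1/1
  'd': [0/1 + 1/1*0/1, 0/1 + 1/1*1/2) = [0/1, 1/2) <- contains code 1/8
  'c': [0/1 + 1/1*1/2, 0/1 + 1/1*7/10) = [1/2, 7/10)
  'a': [0/1 + 1/1*7/10, 0/1 + 1/1*1/1) = [7/10, 1/1)
  emit 'd', narrow to [0/1, 1/2)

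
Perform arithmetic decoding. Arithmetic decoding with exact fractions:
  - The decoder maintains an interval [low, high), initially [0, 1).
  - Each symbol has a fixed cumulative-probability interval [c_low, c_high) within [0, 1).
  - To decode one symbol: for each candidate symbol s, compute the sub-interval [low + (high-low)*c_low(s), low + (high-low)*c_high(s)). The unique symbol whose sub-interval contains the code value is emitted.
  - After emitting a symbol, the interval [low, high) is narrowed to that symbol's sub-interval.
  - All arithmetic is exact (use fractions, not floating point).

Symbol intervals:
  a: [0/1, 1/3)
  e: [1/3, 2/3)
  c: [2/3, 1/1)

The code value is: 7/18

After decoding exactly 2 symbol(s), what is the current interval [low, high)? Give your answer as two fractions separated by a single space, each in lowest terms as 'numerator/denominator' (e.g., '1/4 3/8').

Answer: 1/3 4/9

Derivation:
Step 1: interval [0/1, 1/1), width = 1/1 - 0/1 = 1/1
  'a': [0/1 + 1/1*0/1, 0/1 + 1/1*1/3) = [0/1, 1/3)
  'e': [0/1 + 1/1*1/3, 0/1 + 1/1*2/3) = [1/3, 2/3) <- contains code 7/18
  'c': [0/1 + 1/1*2/3, 0/1 + 1/1*1/1) = [2/3, 1/1)
  emit 'e', narrow to [1/3, 2/3)
Step 2: interval [1/3, 2/3), width = 2/3 - 1/3 = 1/3
  'a': [1/3 + 1/3*0/1, 1/3 + 1/3*1/3) = [1/3, 4/9) <- contains code 7/18
  'e': [1/3 + 1/3*1/3, 1/3 + 1/3*2/3) = [4/9, 5/9)
  'c': [1/3 + 1/3*2/3, 1/3 + 1/3*1/1) = [5/9, 2/3)
  emit 'a', narrow to [1/3, 4/9)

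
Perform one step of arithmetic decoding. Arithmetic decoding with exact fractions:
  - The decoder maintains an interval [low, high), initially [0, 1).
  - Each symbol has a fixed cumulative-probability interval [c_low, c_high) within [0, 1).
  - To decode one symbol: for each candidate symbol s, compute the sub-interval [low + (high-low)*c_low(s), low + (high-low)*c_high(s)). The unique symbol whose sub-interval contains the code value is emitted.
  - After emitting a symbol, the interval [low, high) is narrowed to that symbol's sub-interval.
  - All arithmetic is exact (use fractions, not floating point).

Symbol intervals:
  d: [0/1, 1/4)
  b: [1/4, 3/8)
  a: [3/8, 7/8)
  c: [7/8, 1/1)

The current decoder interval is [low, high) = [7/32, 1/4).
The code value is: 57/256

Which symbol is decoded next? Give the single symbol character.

Interval width = high − low = 1/4 − 7/32 = 1/32
Scaled code = (code − low) / width = (57/256 − 7/32) / 1/32 = 1/8
  d: [0/1, 1/4) ← scaled code falls here ✓
  b: [1/4, 3/8) 
  a: [3/8, 7/8) 
  c: [7/8, 1/1) 

Answer: d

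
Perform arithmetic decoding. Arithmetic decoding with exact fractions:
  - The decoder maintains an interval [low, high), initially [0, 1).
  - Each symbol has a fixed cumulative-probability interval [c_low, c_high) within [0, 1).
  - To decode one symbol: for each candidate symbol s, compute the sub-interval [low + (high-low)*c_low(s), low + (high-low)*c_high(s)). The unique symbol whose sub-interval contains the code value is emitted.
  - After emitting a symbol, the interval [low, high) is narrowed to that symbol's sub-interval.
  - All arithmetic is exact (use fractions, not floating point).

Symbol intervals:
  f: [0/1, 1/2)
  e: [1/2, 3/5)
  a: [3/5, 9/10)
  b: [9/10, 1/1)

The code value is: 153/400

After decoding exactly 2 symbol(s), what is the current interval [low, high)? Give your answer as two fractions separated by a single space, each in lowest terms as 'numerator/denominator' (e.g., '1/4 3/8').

Answer: 3/10 9/20

Derivation:
Step 1: interval [0/1, 1/1), width = 1/1 - 0/1 = 1/1
  'f': [0/1 + 1/1*0/1, 0/1 + 1/1*1/2) = [0/1, 1/2) <- contains code 153/400
  'e': [0/1 + 1/1*1/2, 0/1 + 1/1*3/5) = [1/2, 3/5)
  'a': [0/1 + 1/1*3/5, 0/1 + 1/1*9/10) = [3/5, 9/10)
  'b': [0/1 + 1/1*9/10, 0/1 + 1/1*1/1) = [9/10, 1/1)
  emit 'f', narrow to [0/1, 1/2)
Step 2: interval [0/1, 1/2), width = 1/2 - 0/1 = 1/2
  'f': [0/1 + 1/2*0/1, 0/1 + 1/2*1/2) = [0/1, 1/4)
  'e': [0/1 + 1/2*1/2, 0/1 + 1/2*3/5) = [1/4, 3/10)
  'a': [0/1 + 1/2*3/5, 0/1 + 1/2*9/10) = [3/10, 9/20) <- contains code 153/400
  'b': [0/1 + 1/2*9/10, 0/1 + 1/2*1/1) = [9/20, 1/2)
  emit 'a', narrow to [3/10, 9/20)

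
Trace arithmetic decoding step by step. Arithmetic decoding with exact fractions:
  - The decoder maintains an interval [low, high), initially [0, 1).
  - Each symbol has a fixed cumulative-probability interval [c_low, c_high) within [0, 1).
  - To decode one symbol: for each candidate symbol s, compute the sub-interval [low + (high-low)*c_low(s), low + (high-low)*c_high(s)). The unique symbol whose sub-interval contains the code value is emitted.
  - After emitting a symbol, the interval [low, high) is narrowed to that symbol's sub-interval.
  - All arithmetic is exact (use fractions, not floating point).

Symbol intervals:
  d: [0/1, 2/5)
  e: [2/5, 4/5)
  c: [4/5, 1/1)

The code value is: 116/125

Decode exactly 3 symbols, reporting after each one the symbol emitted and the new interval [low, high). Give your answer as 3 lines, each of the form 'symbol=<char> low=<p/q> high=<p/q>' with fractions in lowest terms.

Step 1: interval [0/1, 1/1), width = 1/1 - 0/1 = 1/1
  'd': [0/1 + 1/1*0/1, 0/1 + 1/1*2/5) = [0/1, 2/5)
  'e': [0/1 + 1/1*2/5, 0/1 + 1/1*4/5) = [2/5, 4/5)
  'c': [0/1 + 1/1*4/5, 0/1 + 1/1*1/1) = [4/5, 1/1) <- contains code 116/125
  emit 'c', narrow to [4/5, 1/1)
Step 2: interval [4/5, 1/1), width = 1/1 - 4/5 = 1/5
  'd': [4/5 + 1/5*0/1, 4/5 + 1/5*2/5) = [4/5, 22/25)
  'e': [4/5 + 1/5*2/5, 4/5 + 1/5*4/5) = [22/25, 24/25) <- contains code 116/125
  'c': [4/5 + 1/5*4/5, 4/5 + 1/5*1/1) = [24/25, 1/1)
  emit 'e', narrow to [22/25, 24/25)
Step 3: interval [22/25, 24/25), width = 24/25 - 22/25 = 2/25
  'd': [22/25 + 2/25*0/1, 22/25 + 2/25*2/5) = [22/25, 114/125)
  'e': [22/25 + 2/25*2/5, 22/25 + 2/25*4/5) = [114/125, 118/125) <- contains code 116/125
  'c': [22/25 + 2/25*4/5, 22/25 + 2/25*1/1) = [118/125, 24/25)
  emit 'e', narrow to [114/125, 118/125)

Answer: symbol=c low=4/5 high=1/1
symbol=e low=22/25 high=24/25
symbol=e low=114/125 high=118/125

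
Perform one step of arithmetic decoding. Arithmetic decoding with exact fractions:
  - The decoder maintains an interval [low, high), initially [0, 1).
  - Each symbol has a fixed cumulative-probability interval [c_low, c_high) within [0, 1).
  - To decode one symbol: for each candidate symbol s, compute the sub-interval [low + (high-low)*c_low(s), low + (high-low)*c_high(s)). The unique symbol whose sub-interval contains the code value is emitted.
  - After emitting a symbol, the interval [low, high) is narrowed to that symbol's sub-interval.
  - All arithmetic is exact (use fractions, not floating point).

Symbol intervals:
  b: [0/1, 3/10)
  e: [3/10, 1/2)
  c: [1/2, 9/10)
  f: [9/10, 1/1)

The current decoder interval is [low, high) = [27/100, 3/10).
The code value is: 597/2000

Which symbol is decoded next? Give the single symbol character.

Answer: f

Derivation:
Interval width = high − low = 3/10 − 27/100 = 3/100
Scaled code = (code − low) / width = (597/2000 − 27/100) / 3/100 = 19/20
  b: [0/1, 3/10) 
  e: [3/10, 1/2) 
  c: [1/2, 9/10) 
  f: [9/10, 1/1) ← scaled code falls here ✓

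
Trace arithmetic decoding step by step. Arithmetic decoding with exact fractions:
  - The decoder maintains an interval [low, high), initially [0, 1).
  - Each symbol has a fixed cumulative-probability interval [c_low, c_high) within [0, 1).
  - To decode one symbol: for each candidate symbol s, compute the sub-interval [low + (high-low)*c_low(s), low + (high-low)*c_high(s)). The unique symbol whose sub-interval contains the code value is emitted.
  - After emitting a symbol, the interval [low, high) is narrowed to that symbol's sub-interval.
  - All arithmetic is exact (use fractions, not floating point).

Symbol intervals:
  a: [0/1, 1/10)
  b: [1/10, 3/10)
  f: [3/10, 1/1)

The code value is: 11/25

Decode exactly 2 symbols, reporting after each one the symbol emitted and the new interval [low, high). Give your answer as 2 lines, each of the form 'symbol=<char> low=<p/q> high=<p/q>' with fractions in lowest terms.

Step 1: interval [0/1, 1/1), width = 1/1 - 0/1 = 1/1
  'a': [0/1 + 1/1*0/1, 0/1 + 1/1*1/10) = [0/1, 1/10)
  'b': [0/1 + 1/1*1/10, 0/1 + 1/1*3/10) = [1/10, 3/10)
  'f': [0/1 + 1/1*3/10, 0/1 + 1/1*1/1) = [3/10, 1/1) <- contains code 11/25
  emit 'f', narrow to [3/10, 1/1)
Step 2: interval [3/10, 1/1), width = 1/1 - 3/10 = 7/10
  'a': [3/10 + 7/10*0/1, 3/10 + 7/10*1/10) = [3/10, 37/100)
  'b': [3/10 + 7/10*1/10, 3/10 + 7/10*3/10) = [37/100, 51/100) <- contains code 11/25
  'f': [3/10 + 7/10*3/10, 3/10 + 7/10*1/1) = [51/100, 1/1)
  emit 'b', narrow to [37/100, 51/100)

Answer: symbol=f low=3/10 high=1/1
symbol=b low=37/100 high=51/100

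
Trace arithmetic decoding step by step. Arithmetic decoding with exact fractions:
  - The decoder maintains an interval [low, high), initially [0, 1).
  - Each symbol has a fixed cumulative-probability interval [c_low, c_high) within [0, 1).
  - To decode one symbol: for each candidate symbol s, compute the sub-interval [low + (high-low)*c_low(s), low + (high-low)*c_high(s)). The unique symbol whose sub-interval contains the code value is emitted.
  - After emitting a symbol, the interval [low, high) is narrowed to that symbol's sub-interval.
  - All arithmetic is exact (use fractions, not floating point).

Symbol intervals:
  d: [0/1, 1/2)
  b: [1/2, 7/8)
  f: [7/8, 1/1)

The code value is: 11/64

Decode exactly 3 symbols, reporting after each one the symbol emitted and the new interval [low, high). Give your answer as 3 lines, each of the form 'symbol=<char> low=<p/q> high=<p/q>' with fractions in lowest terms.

Answer: symbol=d low=0/1 high=1/2
symbol=d low=0/1 high=1/4
symbol=b low=1/8 high=7/32

Derivation:
Step 1: interval [0/1, 1/1), width = 1/1 - 0/1 = 1/1
  'd': [0/1 + 1/1*0/1, 0/1 + 1/1*1/2) = [0/1, 1/2) <- contains code 11/64
  'b': [0/1 + 1/1*1/2, 0/1 + 1/1*7/8) = [1/2, 7/8)
  'f': [0/1 + 1/1*7/8, 0/1 + 1/1*1/1) = [7/8, 1/1)
  emit 'd', narrow to [0/1, 1/2)
Step 2: interval [0/1, 1/2), width = 1/2 - 0/1 = 1/2
  'd': [0/1 + 1/2*0/1, 0/1 + 1/2*1/2) = [0/1, 1/4) <- contains code 11/64
  'b': [0/1 + 1/2*1/2, 0/1 + 1/2*7/8) = [1/4, 7/16)
  'f': [0/1 + 1/2*7/8, 0/1 + 1/2*1/1) = [7/16, 1/2)
  emit 'd', narrow to [0/1, 1/4)
Step 3: interval [0/1, 1/4), width = 1/4 - 0/1 = 1/4
  'd': [0/1 + 1/4*0/1, 0/1 + 1/4*1/2) = [0/1, 1/8)
  'b': [0/1 + 1/4*1/2, 0/1 + 1/4*7/8) = [1/8, 7/32) <- contains code 11/64
  'f': [0/1 + 1/4*7/8, 0/1 + 1/4*1/1) = [7/32, 1/4)
  emit 'b', narrow to [1/8, 7/32)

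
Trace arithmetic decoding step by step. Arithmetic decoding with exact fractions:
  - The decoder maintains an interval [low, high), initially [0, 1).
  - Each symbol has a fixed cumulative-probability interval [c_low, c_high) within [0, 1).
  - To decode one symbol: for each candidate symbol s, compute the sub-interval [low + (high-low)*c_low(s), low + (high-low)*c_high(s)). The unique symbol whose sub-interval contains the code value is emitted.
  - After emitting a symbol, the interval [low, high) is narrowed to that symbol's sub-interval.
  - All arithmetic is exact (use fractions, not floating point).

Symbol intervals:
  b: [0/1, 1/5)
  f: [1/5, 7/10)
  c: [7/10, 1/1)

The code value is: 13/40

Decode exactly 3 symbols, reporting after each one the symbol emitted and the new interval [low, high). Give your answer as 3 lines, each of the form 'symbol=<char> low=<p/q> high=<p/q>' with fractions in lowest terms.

Answer: symbol=f low=1/5 high=7/10
symbol=f low=3/10 high=11/20
symbol=b low=3/10 high=7/20

Derivation:
Step 1: interval [0/1, 1/1), width = 1/1 - 0/1 = 1/1
  'b': [0/1 + 1/1*0/1, 0/1 + 1/1*1/5) = [0/1, 1/5)
  'f': [0/1 + 1/1*1/5, 0/1 + 1/1*7/10) = [1/5, 7/10) <- contains code 13/40
  'c': [0/1 + 1/1*7/10, 0/1 + 1/1*1/1) = [7/10, 1/1)
  emit 'f', narrow to [1/5, 7/10)
Step 2: interval [1/5, 7/10), width = 7/10 - 1/5 = 1/2
  'b': [1/5 + 1/2*0/1, 1/5 + 1/2*1/5) = [1/5, 3/10)
  'f': [1/5 + 1/2*1/5, 1/5 + 1/2*7/10) = [3/10, 11/20) <- contains code 13/40
  'c': [1/5 + 1/2*7/10, 1/5 + 1/2*1/1) = [11/20, 7/10)
  emit 'f', narrow to [3/10, 11/20)
Step 3: interval [3/10, 11/20), width = 11/20 - 3/10 = 1/4
  'b': [3/10 + 1/4*0/1, 3/10 + 1/4*1/5) = [3/10, 7/20) <- contains code 13/40
  'f': [3/10 + 1/4*1/5, 3/10 + 1/4*7/10) = [7/20, 19/40)
  'c': [3/10 + 1/4*7/10, 3/10 + 1/4*1/1) = [19/40, 11/20)
  emit 'b', narrow to [3/10, 7/20)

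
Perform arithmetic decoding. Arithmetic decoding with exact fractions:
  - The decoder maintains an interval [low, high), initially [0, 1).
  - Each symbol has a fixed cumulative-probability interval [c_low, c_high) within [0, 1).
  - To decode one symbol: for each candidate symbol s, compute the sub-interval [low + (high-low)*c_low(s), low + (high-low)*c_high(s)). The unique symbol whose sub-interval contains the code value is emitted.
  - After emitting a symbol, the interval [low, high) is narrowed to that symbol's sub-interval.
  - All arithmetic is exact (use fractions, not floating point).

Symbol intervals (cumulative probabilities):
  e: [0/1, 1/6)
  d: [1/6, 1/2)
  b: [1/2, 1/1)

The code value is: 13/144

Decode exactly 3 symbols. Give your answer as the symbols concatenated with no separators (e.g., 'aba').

Answer: ebe

Derivation:
Step 1: interval [0/1, 1/1), width = 1/1 - 0/1 = 1/1
  'e': [0/1 + 1/1*0/1, 0/1 + 1/1*1/6) = [0/1, 1/6) <- contains code 13/144
  'd': [0/1 + 1/1*1/6, 0/1 + 1/1*1/2) = [1/6, 1/2)
  'b': [0/1 + 1/1*1/2, 0/1 + 1/1*1/1) = [1/2, 1/1)
  emit 'e', narrow to [0/1, 1/6)
Step 2: interval [0/1, 1/6), width = 1/6 - 0/1 = 1/6
  'e': [0/1 + 1/6*0/1, 0/1 + 1/6*1/6) = [0/1, 1/36)
  'd': [0/1 + 1/6*1/6, 0/1 + 1/6*1/2) = [1/36, 1/12)
  'b': [0/1 + 1/6*1/2, 0/1 + 1/6*1/1) = [1/12, 1/6) <- contains code 13/144
  emit 'b', narrow to [1/12, 1/6)
Step 3: interval [1/12, 1/6), width = 1/6 - 1/12 = 1/12
  'e': [1/12 + 1/12*0/1, 1/12 + 1/12*1/6) = [1/12, 7/72) <- contains code 13/144
  'd': [1/12 + 1/12*1/6, 1/12 + 1/12*1/2) = [7/72, 1/8)
  'b': [1/12 + 1/12*1/2, 1/12 + 1/12*1/1) = [1/8, 1/6)
  emit 'e', narrow to [1/12, 7/72)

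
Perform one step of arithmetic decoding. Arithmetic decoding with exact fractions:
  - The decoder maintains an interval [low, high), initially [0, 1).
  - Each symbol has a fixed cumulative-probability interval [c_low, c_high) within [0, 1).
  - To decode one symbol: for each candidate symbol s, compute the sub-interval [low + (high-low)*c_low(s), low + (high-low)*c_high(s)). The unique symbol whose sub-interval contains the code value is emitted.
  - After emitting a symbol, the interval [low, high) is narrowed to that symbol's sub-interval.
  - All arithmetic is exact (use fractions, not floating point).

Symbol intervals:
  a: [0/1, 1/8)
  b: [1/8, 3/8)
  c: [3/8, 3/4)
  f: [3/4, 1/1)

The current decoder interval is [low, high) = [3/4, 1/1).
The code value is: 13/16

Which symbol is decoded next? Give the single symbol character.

Interval width = high − low = 1/1 − 3/4 = 1/4
Scaled code = (code − low) / width = (13/16 − 3/4) / 1/4 = 1/4
  a: [0/1, 1/8) 
  b: [1/8, 3/8) ← scaled code falls here ✓
  c: [3/8, 3/4) 
  f: [3/4, 1/1) 

Answer: b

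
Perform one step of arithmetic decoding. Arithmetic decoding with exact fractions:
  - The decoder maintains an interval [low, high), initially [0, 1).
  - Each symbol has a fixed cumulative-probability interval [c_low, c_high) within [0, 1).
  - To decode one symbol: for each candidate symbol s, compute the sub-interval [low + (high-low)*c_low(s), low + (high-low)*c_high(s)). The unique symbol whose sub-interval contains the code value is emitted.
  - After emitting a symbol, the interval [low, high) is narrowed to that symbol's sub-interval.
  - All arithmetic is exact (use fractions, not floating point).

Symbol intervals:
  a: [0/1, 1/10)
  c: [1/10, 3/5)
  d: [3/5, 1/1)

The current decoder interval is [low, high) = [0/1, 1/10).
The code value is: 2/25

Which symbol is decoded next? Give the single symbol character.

Answer: d

Derivation:
Interval width = high − low = 1/10 − 0/1 = 1/10
Scaled code = (code − low) / width = (2/25 − 0/1) / 1/10 = 4/5
  a: [0/1, 1/10) 
  c: [1/10, 3/5) 
  d: [3/5, 1/1) ← scaled code falls here ✓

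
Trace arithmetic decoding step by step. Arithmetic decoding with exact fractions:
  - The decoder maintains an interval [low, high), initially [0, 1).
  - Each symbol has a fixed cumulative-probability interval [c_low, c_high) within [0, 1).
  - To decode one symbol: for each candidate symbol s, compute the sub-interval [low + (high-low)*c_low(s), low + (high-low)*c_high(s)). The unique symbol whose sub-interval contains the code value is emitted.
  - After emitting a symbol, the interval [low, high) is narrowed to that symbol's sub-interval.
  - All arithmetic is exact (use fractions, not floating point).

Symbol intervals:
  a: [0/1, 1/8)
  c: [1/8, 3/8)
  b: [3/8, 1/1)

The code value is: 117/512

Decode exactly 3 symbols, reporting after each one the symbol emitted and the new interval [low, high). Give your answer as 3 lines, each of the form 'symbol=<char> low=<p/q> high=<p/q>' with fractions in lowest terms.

Answer: symbol=c low=1/8 high=3/8
symbol=b low=7/32 high=3/8
symbol=a low=7/32 high=61/256

Derivation:
Step 1: interval [0/1, 1/1), width = 1/1 - 0/1 = 1/1
  'a': [0/1 + 1/1*0/1, 0/1 + 1/1*1/8) = [0/1, 1/8)
  'c': [0/1 + 1/1*1/8, 0/1 + 1/1*3/8) = [1/8, 3/8) <- contains code 117/512
  'b': [0/1 + 1/1*3/8, 0/1 + 1/1*1/1) = [3/8, 1/1)
  emit 'c', narrow to [1/8, 3/8)
Step 2: interval [1/8, 3/8), width = 3/8 - 1/8 = 1/4
  'a': [1/8 + 1/4*0/1, 1/8 + 1/4*1/8) = [1/8, 5/32)
  'c': [1/8 + 1/4*1/8, 1/8 + 1/4*3/8) = [5/32, 7/32)
  'b': [1/8 + 1/4*3/8, 1/8 + 1/4*1/1) = [7/32, 3/8) <- contains code 117/512
  emit 'b', narrow to [7/32, 3/8)
Step 3: interval [7/32, 3/8), width = 3/8 - 7/32 = 5/32
  'a': [7/32 + 5/32*0/1, 7/32 + 5/32*1/8) = [7/32, 61/256) <- contains code 117/512
  'c': [7/32 + 5/32*1/8, 7/32 + 5/32*3/8) = [61/256, 71/256)
  'b': [7/32 + 5/32*3/8, 7/32 + 5/32*1/1) = [71/256, 3/8)
  emit 'a', narrow to [7/32, 61/256)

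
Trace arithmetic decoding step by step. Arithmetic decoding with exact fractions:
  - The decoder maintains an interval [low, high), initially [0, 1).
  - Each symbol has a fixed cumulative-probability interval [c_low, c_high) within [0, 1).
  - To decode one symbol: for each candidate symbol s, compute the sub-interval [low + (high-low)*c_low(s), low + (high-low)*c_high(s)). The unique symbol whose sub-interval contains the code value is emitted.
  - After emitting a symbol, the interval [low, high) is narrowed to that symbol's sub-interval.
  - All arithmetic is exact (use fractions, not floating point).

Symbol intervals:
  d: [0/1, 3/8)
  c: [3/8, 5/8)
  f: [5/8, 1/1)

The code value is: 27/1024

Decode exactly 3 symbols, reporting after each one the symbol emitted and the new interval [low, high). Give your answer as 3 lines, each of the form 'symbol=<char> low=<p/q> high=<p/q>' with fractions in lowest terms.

Step 1: interval [0/1, 1/1), width = 1/1 - 0/1 = 1/1
  'd': [0/1 + 1/1*0/1, 0/1 + 1/1*3/8) = [0/1, 3/8) <- contains code 27/1024
  'c': [0/1 + 1/1*3/8, 0/1 + 1/1*5/8) = [3/8, 5/8)
  'f': [0/1 + 1/1*5/8, 0/1 + 1/1*1/1) = [5/8, 1/1)
  emit 'd', narrow to [0/1, 3/8)
Step 2: interval [0/1, 3/8), width = 3/8 - 0/1 = 3/8
  'd': [0/1 + 3/8*0/1, 0/1 + 3/8*3/8) = [0/1, 9/64) <- contains code 27/1024
  'c': [0/1 + 3/8*3/8, 0/1 + 3/8*5/8) = [9/64, 15/64)
  'f': [0/1 + 3/8*5/8, 0/1 + 3/8*1/1) = [15/64, 3/8)
  emit 'd', narrow to [0/1, 9/64)
Step 3: interval [0/1, 9/64), width = 9/64 - 0/1 = 9/64
  'd': [0/1 + 9/64*0/1, 0/1 + 9/64*3/8) = [0/1, 27/512) <- contains code 27/1024
  'c': [0/1 + 9/64*3/8, 0/1 + 9/64*5/8) = [27/512, 45/512)
  'f': [0/1 + 9/64*5/8, 0/1 + 9/64*1/1) = [45/512, 9/64)
  emit 'd', narrow to [0/1, 27/512)

Answer: symbol=d low=0/1 high=3/8
symbol=d low=0/1 high=9/64
symbol=d low=0/1 high=27/512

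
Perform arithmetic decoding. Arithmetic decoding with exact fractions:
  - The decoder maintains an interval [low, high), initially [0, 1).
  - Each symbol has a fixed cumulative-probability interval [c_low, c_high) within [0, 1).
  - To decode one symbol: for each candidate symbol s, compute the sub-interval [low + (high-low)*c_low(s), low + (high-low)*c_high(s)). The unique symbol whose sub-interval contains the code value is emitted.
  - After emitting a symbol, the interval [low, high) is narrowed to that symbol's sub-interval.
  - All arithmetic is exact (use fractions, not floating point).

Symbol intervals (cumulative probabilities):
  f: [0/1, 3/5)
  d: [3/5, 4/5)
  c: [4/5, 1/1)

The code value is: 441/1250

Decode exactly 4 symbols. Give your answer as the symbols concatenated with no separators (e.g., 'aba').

Answer: ffcc

Derivation:
Step 1: interval [0/1, 1/1), width = 1/1 - 0/1 = 1/1
  'f': [0/1 + 1/1*0/1, 0/1 + 1/1*3/5) = [0/1, 3/5) <- contains code 441/1250
  'd': [0/1 + 1/1*3/5, 0/1 + 1/1*4/5) = [3/5, 4/5)
  'c': [0/1 + 1/1*4/5, 0/1 + 1/1*1/1) = [4/5, 1/1)
  emit 'f', narrow to [0/1, 3/5)
Step 2: interval [0/1, 3/5), width = 3/5 - 0/1 = 3/5
  'f': [0/1 + 3/5*0/1, 0/1 + 3/5*3/5) = [0/1, 9/25) <- contains code 441/1250
  'd': [0/1 + 3/5*3/5, 0/1 + 3/5*4/5) = [9/25, 12/25)
  'c': [0/1 + 3/5*4/5, 0/1 + 3/5*1/1) = [12/25, 3/5)
  emit 'f', narrow to [0/1, 9/25)
Step 3: interval [0/1, 9/25), width = 9/25 - 0/1 = 9/25
  'f': [0/1 + 9/25*0/1, 0/1 + 9/25*3/5) = [0/1, 27/125)
  'd': [0/1 + 9/25*3/5, 0/1 + 9/25*4/5) = [27/125, 36/125)
  'c': [0/1 + 9/25*4/5, 0/1 + 9/25*1/1) = [36/125, 9/25) <- contains code 441/1250
  emit 'c', narrow to [36/125, 9/25)
Step 4: interval [36/125, 9/25), width = 9/25 - 36/125 = 9/125
  'f': [36/125 + 9/125*0/1, 36/125 + 9/125*3/5) = [36/125, 207/625)
  'd': [36/125 + 9/125*3/5, 36/125 + 9/125*4/5) = [207/625, 216/625)
  'c': [36/125 + 9/125*4/5, 36/125 + 9/125*1/1) = [216/625, 9/25) <- contains code 441/1250
  emit 'c', narrow to [216/625, 9/25)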